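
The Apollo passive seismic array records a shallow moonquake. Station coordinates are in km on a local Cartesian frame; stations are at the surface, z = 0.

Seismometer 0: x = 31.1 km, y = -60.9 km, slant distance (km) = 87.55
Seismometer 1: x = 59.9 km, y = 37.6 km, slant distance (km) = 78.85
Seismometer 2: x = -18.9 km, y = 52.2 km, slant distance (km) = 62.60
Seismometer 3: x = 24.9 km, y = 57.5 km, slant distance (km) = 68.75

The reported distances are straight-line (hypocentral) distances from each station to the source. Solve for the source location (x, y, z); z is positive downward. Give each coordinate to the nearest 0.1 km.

Each station gives a sphere (x−x_i)² + (y−y_i)² + z² = d_i² (stations at z=0).
Subtracting the Seismometer 0 sphere from Seismometer 1 and Seismometer 2: z² cancels, leaving linear equations in x and y:
57.6 x + 197.0 y = 1773.43
-100.0 x + 226.2 y = 2152.27
Solving: x ≈ -0.698, y ≈ 9.206 km (keep extra digits for the depth step; rounded: -0.7, 9.2).
Then from the Seismometer 0 sphere: z² = 87.55² − (x − 31.1)² − (y + 60.9)² with x = -0.698, y = 9.206, so z ≈ 41.702 ≈ 41.7 km.
Check against Seismometer 3 (with the unrounded solution): distance 68.75 ≈ 68.75 km. ✓

(-0.7, 9.2, 41.7)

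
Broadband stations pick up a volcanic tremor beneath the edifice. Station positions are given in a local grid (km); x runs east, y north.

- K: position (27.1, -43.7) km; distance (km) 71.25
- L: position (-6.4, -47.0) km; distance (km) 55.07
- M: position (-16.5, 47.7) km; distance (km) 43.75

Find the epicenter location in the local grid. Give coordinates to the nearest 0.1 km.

-25.1 km east, 4.8 km north

Circle about each station: (x − 27.1)² + (y + 43.7)² = 71.25²; (x + 6.4)² + (y + 47.0)² = 55.07²; (x + 16.5)² + (y − 47.7)² = 43.75².
Subtracting the K equation from the L and M equations removes the quadratic terms:
-67.0 x − 6.6 y = 1649.72
-87.2 x + 182.8 y = 3065.94
Solving the 2×2 system: x ≈ -25.1, y ≈ 4.8 km.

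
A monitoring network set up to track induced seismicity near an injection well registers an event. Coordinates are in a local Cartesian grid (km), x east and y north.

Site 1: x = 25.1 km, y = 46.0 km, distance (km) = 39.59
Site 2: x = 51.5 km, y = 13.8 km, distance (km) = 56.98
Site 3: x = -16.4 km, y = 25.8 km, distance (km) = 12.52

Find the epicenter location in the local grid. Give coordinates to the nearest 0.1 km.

Circle about each station: (x − 25.1)² + (y − 46.0)² = 39.59²; (x − 51.5)² + (y − 13.8)² = 56.98²; (x + 16.4)² + (y − 25.8)² = 12.52².
Subtracting the Site 1 equation from the Site 2 and Site 3 equations removes the quadratic terms:
52.8 x − 64.4 y = -1582.67
-83.0 x − 40.4 y = -400.79
Solving the 2×2 system: x ≈ -5.1, y ≈ 20.4 km.

-5.1 km east, 20.4 km north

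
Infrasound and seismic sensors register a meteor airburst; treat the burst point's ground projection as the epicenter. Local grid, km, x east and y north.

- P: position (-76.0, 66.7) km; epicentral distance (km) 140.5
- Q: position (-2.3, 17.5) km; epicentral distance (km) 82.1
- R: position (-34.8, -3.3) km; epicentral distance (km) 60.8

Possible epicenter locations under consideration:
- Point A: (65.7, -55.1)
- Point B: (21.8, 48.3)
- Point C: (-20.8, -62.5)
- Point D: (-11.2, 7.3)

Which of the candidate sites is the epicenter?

For each candidate, compare |candidate − station| to the reported distance:
Point A: residuals P 46.4, Q 17.4, R 52.3 → max 52.3 km
Point B: residuals P 41.0, Q 43.0, R 15.8 → max 43.0 km
Point C: residuals P 0.0, Q 0.0, R 0.0 → max 0.0 km
Point D: residuals P 52.6, Q 68.6, R 34.9 → max 68.6 km
Only Point C has all residuals ≈ 0.

Point C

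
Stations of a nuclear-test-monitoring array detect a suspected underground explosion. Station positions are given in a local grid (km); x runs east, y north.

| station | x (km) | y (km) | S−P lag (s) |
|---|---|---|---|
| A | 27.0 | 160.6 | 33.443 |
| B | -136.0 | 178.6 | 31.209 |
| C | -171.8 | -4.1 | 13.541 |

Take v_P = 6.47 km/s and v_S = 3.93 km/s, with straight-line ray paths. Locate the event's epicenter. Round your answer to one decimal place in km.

(-132.4, -133.8)

Distance from S−P lag: d = Δt · v_P v_S / (v_P − v_S) = Δt · (6.47·3.93)/(6.47−3.93) ≈ 10.0107·Δt.
So d_A = 334.79, d_B = 312.42, d_C = 135.55 km.
Circle about each station: (x − 27.0)² + (y − 160.6)² = 334.79²; (x + 136.0)² + (y − 178.6)² = 312.42²; (x + 171.8)² + (y + 4.1)² = 135.55².
Subtracting the A equation from the B and C equations removes the quadratic terms:
-326.0 x + 36.0 y = 38350.69
-397.6 x − 329.4 y = 96721.23
Solving the 2×2 system: x ≈ -132.4, y ≈ -133.8 km.
Check against A (with the unrounded x, y): √((x − 27.0)²+(y − 160.6)²) = 334.79 ≈ 334.79 km. ✓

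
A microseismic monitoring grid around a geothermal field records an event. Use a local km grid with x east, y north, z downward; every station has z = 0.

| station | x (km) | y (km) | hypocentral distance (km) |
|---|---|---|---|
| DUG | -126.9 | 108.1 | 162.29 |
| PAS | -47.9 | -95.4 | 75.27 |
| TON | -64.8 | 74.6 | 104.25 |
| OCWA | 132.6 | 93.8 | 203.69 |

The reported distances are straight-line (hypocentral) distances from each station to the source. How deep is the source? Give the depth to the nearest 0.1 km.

Each station gives a sphere (x−x_i)² + (y−y_i)² + z² = d_i² (stations at z=0).
Subtracting the DUG sphere from PAS and TON: z² cancels, leaving linear equations in x and y:
158.0 x − 407.0 y = 4278.82
124.2 x − 67.0 y = -2555.04
Solving: x ≈ -33.195, y ≈ -23.400 km (keep extra digits for the depth step; rounded: -33.2, -23.4).
Then from the DUG sphere: z² = 162.29² − (x + 126.9)² − (y − 108.1)² with x = -33.195, y = -23.400, so z ≈ 16.284 ≈ 16.3 km.
Check against OCWA (with the unrounded solution): distance 203.69 ≈ 203.69 km. ✓

z ≈ 16.3 km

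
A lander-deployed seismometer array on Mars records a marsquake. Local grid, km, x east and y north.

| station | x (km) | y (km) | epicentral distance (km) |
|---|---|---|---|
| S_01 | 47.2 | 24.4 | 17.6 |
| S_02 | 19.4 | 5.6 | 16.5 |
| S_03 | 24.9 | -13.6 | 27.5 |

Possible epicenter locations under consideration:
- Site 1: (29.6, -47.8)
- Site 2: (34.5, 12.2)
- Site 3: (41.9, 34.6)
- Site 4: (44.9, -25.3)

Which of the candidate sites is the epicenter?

Site 2

For each candidate, compare |candidate − station| to the reported distance:
Site 1: residuals S_01 56.7, S_02 37.9, S_03 7.0 → max 56.7 km
Site 2: residuals S_01 0.0, S_02 0.0, S_03 0.0 → max 0.0 km
Site 3: residuals S_01 6.1, S_02 20.2, S_03 23.6 → max 23.6 km
Site 4: residuals S_01 32.2, S_02 23.6, S_03 4.3 → max 32.2 km
Only Site 2 has all residuals ≈ 0.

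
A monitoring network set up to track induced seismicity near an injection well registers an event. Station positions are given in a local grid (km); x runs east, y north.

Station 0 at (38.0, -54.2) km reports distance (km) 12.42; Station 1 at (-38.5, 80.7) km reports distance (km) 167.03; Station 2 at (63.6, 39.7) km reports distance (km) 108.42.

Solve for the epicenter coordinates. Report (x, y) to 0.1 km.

x ≈ 40.8 km, y ≈ -66.3 km

Circle about each station: (x − 38.0)² + (y + 54.2)² = 12.42²; (x + 38.5)² + (y − 80.7)² = 167.03²; (x − 63.6)² + (y − 39.7)² = 108.42².
Subtracting the Station 0 equation from the Station 1 and Station 2 equations removes the quadratic terms:
-153.0 x + 269.8 y = -24131.66
51.2 x + 187.8 y = -10361.23
Solving the 2×2 system: x ≈ 40.8, y ≈ -66.3 km.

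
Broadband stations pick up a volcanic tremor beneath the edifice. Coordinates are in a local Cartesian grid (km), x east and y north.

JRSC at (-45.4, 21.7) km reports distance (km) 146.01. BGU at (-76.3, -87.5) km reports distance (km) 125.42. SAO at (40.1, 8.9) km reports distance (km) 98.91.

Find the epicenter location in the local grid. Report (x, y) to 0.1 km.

x ≈ 49.1 km, y ≈ -89.6 km

Circle about each station: (x + 45.4)² + (y − 21.7)² = 146.01²; (x + 76.3)² + (y + 87.5)² = 125.42²; (x − 40.1)² + (y − 8.9)² = 98.91².
Subtracting pairs of circle equations eliminates x²+y² and gives linear equations (the radical axes):
-61.8 x − 218.4 y = 16534.63
171.0 x − 25.6 y = 10690.90
Solving the 2×2 system: x ≈ 49.1, y ≈ -89.6 km.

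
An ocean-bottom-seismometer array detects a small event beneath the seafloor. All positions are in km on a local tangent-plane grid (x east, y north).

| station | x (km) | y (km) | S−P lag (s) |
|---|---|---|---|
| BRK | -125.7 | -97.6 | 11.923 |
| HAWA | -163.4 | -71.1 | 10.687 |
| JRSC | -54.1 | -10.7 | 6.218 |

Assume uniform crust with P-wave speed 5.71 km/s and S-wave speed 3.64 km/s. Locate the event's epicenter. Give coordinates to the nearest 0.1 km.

x ≈ -108.0 km, y ≈ 20.8 km

Distance from S−P lag: d = Δt · v_P v_S / (v_P − v_S) = Δt · (5.71·3.64)/(5.71−3.64) ≈ 10.0408·Δt.
So d_BRK = 119.72, d_HAWA = 107.31, d_JRSC = 62.43 km.
Circle about each station: (x + 125.7)² + (y + 97.6)² = 119.72²; (x + 163.4)² + (y + 71.1)² = 107.31²; (x + 54.1)² + (y + 10.7)² = 62.43².
Subtracting the BRK equation from the HAWA and JRSC equations removes the quadratic terms:
-75.4 x + 53.0 y = 9245.96
143.2 x + 173.8 y = -11849.58
Solving the 2×2 system: x ≈ -108.0, y ≈ 20.8 km.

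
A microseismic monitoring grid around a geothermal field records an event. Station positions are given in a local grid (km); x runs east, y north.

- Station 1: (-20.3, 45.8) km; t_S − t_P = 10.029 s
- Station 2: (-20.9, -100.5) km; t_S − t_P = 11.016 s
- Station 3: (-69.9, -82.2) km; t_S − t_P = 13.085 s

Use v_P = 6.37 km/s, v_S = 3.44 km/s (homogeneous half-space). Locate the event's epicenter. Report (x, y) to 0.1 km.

x ≈ 8.4 km, y ≈ -23.5 km

Distance from S−P lag: d = Δt · v_P v_S / (v_P − v_S) = Δt · (6.37·3.44)/(6.37−3.44) ≈ 7.4788·Δt.
So d_Station 1 = 75.00, d_Station 2 = 82.39, d_Station 3 = 97.86 km.
Circle about each station: (x + 20.3)² + (y − 45.8)² = 75.00²; (x + 20.9)² + (y + 100.5)² = 82.39²; (x + 69.9)² + (y + 82.2)² = 97.86².
Subtracting pairs of circle equations eliminates x²+y² and gives linear equations (the radical axes):
-1.2 x − 292.6 y = 6864.22
-99.2 x − 256.0 y = 5181.54
Solving the 2×2 system: x ≈ 8.4, y ≈ -23.5 km.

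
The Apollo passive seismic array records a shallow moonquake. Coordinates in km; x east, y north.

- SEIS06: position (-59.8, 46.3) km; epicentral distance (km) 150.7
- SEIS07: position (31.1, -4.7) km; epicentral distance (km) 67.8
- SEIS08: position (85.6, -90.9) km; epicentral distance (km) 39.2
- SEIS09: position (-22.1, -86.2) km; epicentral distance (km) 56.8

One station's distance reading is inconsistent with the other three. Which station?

Solve using three stations at a time. Using SEIS06, SEIS07, SEIS09 (subtract circle equations pairwise → linear system) gives (x, y) ≈ (33.0, -72.4).
Distances from that point to each station vs reported:
  SEIS06: calculated 150.7 vs reported 150.7 → residual 0.0 km
  SEIS07: calculated 67.8 vs reported 67.8 → residual 0.0 km
  SEIS08: calculated 55.8 vs reported 39.2 → residual 16.6 km
  SEIS09: calculated 56.8 vs reported 56.8 → residual 0.0 km
SEIS06, SEIS07, SEIS09 are mutually consistent (residuals ≈ 0); SEIS08 is off by 16.6 km.

SEIS08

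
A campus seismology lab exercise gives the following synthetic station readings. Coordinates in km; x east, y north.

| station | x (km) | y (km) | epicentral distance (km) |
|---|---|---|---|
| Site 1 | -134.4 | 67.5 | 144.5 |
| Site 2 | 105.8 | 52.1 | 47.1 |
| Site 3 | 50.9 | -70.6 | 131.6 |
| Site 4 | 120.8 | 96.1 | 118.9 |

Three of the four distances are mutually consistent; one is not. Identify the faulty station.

Solve using three stations at a time. Using Site 1, Site 3, Site 4 (subtract circle equations pairwise → linear system) gives (x, y) ≈ (9.5, 54.3).
Distances from that point to each station vs reported:
  Site 1: calculated 144.5 vs reported 144.5 → residual 0.0 km
  Site 2: calculated 96.3 vs reported 47.1 → residual 49.2 km
  Site 3: calculated 131.6 vs reported 131.6 → residual 0.0 km
  Site 4: calculated 118.9 vs reported 118.9 → residual 0.0 km
Site 1, Site 3, Site 4 are mutually consistent (residuals ≈ 0); Site 2 is off by 49.2 km.

Site 2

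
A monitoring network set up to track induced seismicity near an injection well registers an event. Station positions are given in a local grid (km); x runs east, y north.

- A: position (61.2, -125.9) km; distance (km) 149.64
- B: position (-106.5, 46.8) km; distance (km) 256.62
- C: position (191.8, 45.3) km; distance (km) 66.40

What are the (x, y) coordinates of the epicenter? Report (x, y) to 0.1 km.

Circle about each station: (x − 61.2)² + (y + 125.9)² = 149.64²; (x + 106.5)² + (y − 46.8)² = 256.62²; (x − 191.8)² + (y − 45.3)² = 66.40².
Subtracting the A equation from the B and C equations removes the quadratic terms:
-335.4 x + 345.4 y = -49525.45
261.2 x + 342.4 y = 37226.25
Solving the 2×2 system: x ≈ 145.4, y ≈ -2.2 km.
Check against A (with the unrounded x, y): √((x − 61.2)²+(y + 125.9)²) = 149.64 ≈ 149.64 km. ✓

(145.4, -2.2)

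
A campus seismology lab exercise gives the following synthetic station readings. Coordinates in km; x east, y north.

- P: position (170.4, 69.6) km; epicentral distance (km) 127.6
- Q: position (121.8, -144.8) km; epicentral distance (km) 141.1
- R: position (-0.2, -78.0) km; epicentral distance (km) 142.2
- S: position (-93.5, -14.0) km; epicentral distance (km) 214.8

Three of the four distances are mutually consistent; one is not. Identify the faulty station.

Solve using three stations at a time. Using Q, R, S (subtract circle equations pairwise → linear system) gives (x, y) ≈ (121.0, -3.8).
Distances from that point to each station vs reported:
  P: calculated 88.5 vs reported 127.6 → residual 39.1 km
  Q: calculated 141.0 vs reported 141.1 → residual 0.1 km
  R: calculated 142.1 vs reported 142.2 → residual 0.1 km
  S: calculated 214.7 vs reported 214.8 → residual 0.1 km
Q, R, S are mutually consistent (residuals ≈ 0); P is off by 39.1 km.

P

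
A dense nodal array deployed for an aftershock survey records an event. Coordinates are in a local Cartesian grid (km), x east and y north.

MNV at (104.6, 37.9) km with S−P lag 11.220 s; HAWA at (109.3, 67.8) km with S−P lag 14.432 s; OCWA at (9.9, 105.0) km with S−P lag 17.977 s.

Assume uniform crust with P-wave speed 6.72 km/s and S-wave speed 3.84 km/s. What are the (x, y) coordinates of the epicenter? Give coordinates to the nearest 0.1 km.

x ≈ 55.1 km, y ≈ -49.6 km

Distance from S−P lag: d = Δt · v_P v_S / (v_P − v_S) = Δt · (6.72·3.84)/(6.72−3.84) ≈ 8.9600·Δt.
So d_MNV = 100.53, d_HAWA = 129.31, d_OCWA = 161.07 km.
Circle about each station: (x − 104.6)² + (y − 37.9)² = 100.53²; (x − 109.3)² + (y − 67.8)² = 129.31²; (x − 9.9)² + (y − 105.0)² = 161.07².
Subtracting the MNV equation from the HAWA and OCWA equations removes the quadratic terms:
9.4 x + 59.8 y = -2449.04
-189.4 x + 134.2 y = -17091.82
Solving the 2×2 system: x ≈ 55.1, y ≈ -49.6 km.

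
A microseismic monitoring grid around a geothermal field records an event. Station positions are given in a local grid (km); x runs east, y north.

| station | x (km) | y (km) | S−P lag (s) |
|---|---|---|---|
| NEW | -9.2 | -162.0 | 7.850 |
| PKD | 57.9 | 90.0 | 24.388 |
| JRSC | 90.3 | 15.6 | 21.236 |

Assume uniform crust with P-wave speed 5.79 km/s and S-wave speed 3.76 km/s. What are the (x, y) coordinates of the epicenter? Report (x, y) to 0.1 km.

x ≈ -86.3 km, y ≈ -128.2 km

Distance from S−P lag: d = Δt · v_P v_S / (v_P − v_S) = Δt · (5.79·3.76)/(5.79−3.76) ≈ 10.7243·Δt.
So d_NEW = 84.19, d_PKD = 261.55, d_JRSC = 227.74 km.
Circle about each station: (x + 9.2)² + (y + 162.0)² = 84.19²; (x − 57.9)² + (y − 90.0)² = 261.55²; (x − 90.3)² + (y − 15.6)² = 227.74².
Subtracting the NEW equation from the PKD and JRSC equations removes the quadratic terms:
134.2 x + 504.0 y = -76196.68
199.0 x + 355.2 y = -62708.74
Solving the 2×2 system: x ≈ -86.3, y ≈ -128.2 km.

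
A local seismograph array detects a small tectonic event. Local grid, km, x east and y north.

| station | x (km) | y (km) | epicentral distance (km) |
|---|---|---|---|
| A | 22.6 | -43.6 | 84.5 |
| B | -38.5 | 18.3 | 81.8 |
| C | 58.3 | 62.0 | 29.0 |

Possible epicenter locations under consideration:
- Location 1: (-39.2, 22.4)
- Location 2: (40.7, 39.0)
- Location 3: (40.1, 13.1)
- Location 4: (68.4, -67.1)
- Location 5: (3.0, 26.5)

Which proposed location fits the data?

For each candidate, compare |candidate − station| to the reported distance:
Location 1: residuals A 5.9, B 77.6, C 76.2 → max 77.6 km
Location 2: residuals A 0.1, B 0.1, C 0.0 → max 0.1 km
Location 3: residuals A 25.2, B 3.0, C 23.2 → max 25.2 km
Location 4: residuals A 33.0, B 55.0, C 100.5 → max 100.5 km
Location 5: residuals A 11.7, B 39.5, C 36.7 → max 39.5 km
Only Location 2 has all residuals ≈ 0.

Location 2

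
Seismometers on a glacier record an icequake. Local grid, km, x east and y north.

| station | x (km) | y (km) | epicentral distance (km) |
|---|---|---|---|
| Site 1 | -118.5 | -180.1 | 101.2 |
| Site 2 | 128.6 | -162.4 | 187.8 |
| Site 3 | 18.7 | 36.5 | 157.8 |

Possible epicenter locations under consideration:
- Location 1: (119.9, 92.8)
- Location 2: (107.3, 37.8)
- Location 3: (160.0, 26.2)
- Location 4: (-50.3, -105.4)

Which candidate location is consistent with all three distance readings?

For each candidate, compare |candidate − station| to the reported distance:
Location 1: residuals Site 1 261.2, Site 2 67.5, Site 3 42.0 → max 261.2 km
Location 2: residuals Site 1 212.6, Site 2 13.5, Site 3 69.2 → max 212.6 km
Location 3: residuals Site 1 245.4, Site 2 3.4, Site 3 16.1 → max 245.4 km
Location 4: residuals Site 1 0.0, Site 2 0.0, Site 3 0.0 → max 0.0 km
Only Location 4 has all residuals ≈ 0.

Location 4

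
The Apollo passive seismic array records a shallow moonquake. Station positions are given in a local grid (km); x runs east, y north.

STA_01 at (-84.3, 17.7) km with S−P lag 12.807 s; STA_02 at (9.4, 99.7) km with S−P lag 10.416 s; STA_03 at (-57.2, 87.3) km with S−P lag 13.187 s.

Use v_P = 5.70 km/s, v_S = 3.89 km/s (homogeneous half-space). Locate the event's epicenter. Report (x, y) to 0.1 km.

Distance from S−P lag: d = Δt · v_P v_S / (v_P − v_S) = Δt · (5.70·3.89)/(5.70−3.89) ≈ 12.2503·Δt.
So d_STA_01 = 156.89, d_STA_02 = 127.60, d_STA_03 = 161.54 km.
Circle about each station: (x + 84.3)² + (y − 17.7)² = 156.89²; (x − 9.4)² + (y − 99.7)² = 127.60²; (x + 57.2)² + (y − 87.3)² = 161.54².
Subtracting pairs of circle equations eliminates x²+y² and gives linear equations (the radical axes):
187.4 x + 164.0 y = 10941.38
54.2 x + 139.2 y = 1992.65
Solving the 2×2 system: x ≈ 69.6, y ≈ -12.8 km.
Check against STA_01 (with the unrounded x, y): √((x + 84.3)²+(y − 17.7)²) = 156.85 ≈ 156.89 km. ✓

x ≈ 69.6 km, y ≈ -12.8 km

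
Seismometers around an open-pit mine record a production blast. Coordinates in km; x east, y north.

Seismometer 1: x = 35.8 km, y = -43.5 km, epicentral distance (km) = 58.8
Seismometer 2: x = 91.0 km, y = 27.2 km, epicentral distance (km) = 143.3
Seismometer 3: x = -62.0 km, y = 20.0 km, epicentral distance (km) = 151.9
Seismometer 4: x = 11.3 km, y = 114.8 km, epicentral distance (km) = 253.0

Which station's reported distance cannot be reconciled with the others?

Solve using three stations at a time. Using Seismometer 1, Seismometer 2, Seismometer 3 (subtract circle equations pairwise → linear system) gives (x, y) ≈ (28.7, -101.8).
Distances from that point to each station vs reported:
  Seismometer 1: calculated 58.8 vs reported 58.8 → residual 0.0 km
  Seismometer 2: calculated 143.3 vs reported 143.3 → residual 0.0 km
  Seismometer 3: calculated 151.9 vs reported 151.9 → residual 0.0 km
  Seismometer 4: calculated 217.3 vs reported 253.0 → residual 35.7 km
Seismometer 1, Seismometer 2, Seismometer 3 are mutually consistent (residuals ≈ 0); Seismometer 4 is off by 35.7 km.

Seismometer 4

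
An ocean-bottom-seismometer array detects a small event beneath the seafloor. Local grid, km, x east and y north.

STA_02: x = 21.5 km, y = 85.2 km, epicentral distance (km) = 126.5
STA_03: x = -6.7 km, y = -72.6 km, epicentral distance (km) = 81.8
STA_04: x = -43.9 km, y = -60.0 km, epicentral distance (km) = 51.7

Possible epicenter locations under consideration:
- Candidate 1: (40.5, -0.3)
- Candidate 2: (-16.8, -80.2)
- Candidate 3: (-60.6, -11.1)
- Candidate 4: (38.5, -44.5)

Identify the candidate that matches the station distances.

Candidate 3

For each candidate, compare |candidate − station| to the reported distance:
Candidate 1: residuals STA_02 38.9, STA_03 4.5, STA_04 51.7 → max 51.7 km
Candidate 2: residuals STA_02 43.3, STA_03 69.2, STA_04 17.9 → max 69.2 km
Candidate 3: residuals STA_02 0.0, STA_03 0.0, STA_04 0.0 → max 0.0 km
Candidate 4: residuals STA_02 4.3, STA_03 28.6, STA_04 32.1 → max 32.1 km
Only Candidate 3 has all residuals ≈ 0.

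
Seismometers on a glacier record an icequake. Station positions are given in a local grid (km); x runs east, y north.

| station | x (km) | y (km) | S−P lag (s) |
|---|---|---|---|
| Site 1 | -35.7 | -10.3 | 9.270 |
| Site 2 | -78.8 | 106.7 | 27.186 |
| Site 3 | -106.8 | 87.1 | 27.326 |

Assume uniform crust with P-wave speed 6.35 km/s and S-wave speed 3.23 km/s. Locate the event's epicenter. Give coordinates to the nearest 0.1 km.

Distance from S−P lag: d = Δt · v_P v_S / (v_P − v_S) = Δt · (6.35·3.23)/(6.35−3.23) ≈ 6.5739·Δt.
So d_Site 1 = 60.94, d_Site 2 = 178.72, d_Site 3 = 179.64 km.
Circle about each station: (x + 35.7)² + (y + 10.3)² = 60.94²; (x + 78.8)² + (y − 106.7)² = 178.72²; (x + 106.8)² + (y − 87.1)² = 179.64².
Subtracting the Site 1 equation from the Site 2 and Site 3 equations removes the quadratic terms:
-86.2 x + 234.0 y = -12013.40
-142.2 x + 194.8 y = -10944.78
Solving the 2×2 system: x ≈ 13.4, y ≈ -46.4 km.

13.4 km east, -46.4 km north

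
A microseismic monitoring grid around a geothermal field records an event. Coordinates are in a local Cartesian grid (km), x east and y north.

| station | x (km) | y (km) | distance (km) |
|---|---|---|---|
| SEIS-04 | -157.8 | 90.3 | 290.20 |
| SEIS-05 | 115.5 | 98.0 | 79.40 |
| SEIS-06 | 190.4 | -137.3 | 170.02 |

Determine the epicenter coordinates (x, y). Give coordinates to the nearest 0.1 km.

Circle about each station: (x + 157.8)² + (y − 90.3)² = 290.20²; (x − 115.5)² + (y − 98.0)² = 79.40²; (x − 190.4)² + (y + 137.3)² = 170.02².
Subtracting pairs of circle equations eliminates x²+y² and gives linear equations (the radical axes):
546.6 x + 15.4 y = 67801.00
696.4 x − 455.2 y = 77357.76
Solving the 2×2 system: x ≈ 123.5, y ≈ 19.0 km.

(123.5, 19.0)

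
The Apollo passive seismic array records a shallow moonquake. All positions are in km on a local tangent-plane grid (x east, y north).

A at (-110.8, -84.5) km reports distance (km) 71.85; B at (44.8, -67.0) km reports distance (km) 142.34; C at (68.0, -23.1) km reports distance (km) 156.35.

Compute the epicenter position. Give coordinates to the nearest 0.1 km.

x ≈ -88.2 km, y ≈ -16.3 km

Circle about each station: (x + 110.8)² + (y + 84.5)² = 71.85²; (x − 44.8)² + (y + 67.0)² = 142.34²; (x − 68.0)² + (y + 23.1)² = 156.35².
Subtracting the A equation from the B and C equations removes the quadratic terms:
311.2 x + 35.0 y = -28019.10
357.6 x + 122.8 y = -33542.18
Solving the 2×2 system: x ≈ -88.2, y ≈ -16.3 km.
Check against A (with the unrounded x, y): √((x + 110.8)²+(y + 84.5)²) = 71.85 ≈ 71.85 km. ✓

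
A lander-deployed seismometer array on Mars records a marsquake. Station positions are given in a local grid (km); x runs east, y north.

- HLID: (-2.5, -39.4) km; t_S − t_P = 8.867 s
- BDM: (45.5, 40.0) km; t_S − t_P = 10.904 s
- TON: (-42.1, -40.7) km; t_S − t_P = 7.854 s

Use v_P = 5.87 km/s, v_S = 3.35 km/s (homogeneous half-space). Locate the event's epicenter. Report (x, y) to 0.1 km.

-37.3 km east, 20.4 km north

Distance from S−P lag: d = Δt · v_P v_S / (v_P − v_S) = Δt · (5.87·3.35)/(5.87−3.35) ≈ 7.8034·Δt.
So d_HLID = 69.19, d_BDM = 85.09, d_TON = 61.29 km.
Circle about each station: (x + 2.5)² + (y + 39.4)² = 69.19²; (x − 45.5)² + (y − 40.0)² = 85.09²; (x + 42.1)² + (y + 40.7)² = 61.29².
Subtracting the HLID equation from the BDM and TON equations removes the quadratic terms:
96.0 x + 158.8 y = -341.41
-79.2 x − 2.6 y = 2901.08
Solving the 2×2 system: x ≈ -37.3, y ≈ 20.4 km.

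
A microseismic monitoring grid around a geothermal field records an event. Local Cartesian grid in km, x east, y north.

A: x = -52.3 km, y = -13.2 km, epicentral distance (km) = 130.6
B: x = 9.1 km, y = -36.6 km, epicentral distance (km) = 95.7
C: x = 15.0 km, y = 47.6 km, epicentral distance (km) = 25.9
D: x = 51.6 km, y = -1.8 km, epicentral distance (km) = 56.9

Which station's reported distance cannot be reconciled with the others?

Solve using three stations at a time. Using B, C, D (subtract circle equations pairwise → linear system) gives (x, y) ≈ (40.1, 53.9).
Distances from that point to each station vs reported:
  A: calculated 114.2 vs reported 130.6 → residual 16.4 km
  B: calculated 95.7 vs reported 95.7 → residual 0.0 km
  C: calculated 25.9 vs reported 25.9 → residual 0.0 km
  D: calculated 56.9 vs reported 56.9 → residual 0.0 km
B, C, D are mutually consistent (residuals ≈ 0); A is off by 16.4 km.

A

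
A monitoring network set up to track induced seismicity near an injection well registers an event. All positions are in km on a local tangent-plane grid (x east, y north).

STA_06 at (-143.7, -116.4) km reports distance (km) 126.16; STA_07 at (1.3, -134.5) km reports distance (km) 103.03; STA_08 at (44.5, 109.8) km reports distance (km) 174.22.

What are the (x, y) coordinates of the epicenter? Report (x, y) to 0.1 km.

Circle about each station: (x + 143.7)² + (y + 116.4)² = 126.16²; (x − 1.3)² + (y + 134.5)² = 103.03²; (x − 44.5)² + (y − 109.8)² = 174.22².
Subtracting the STA_06 equation from the STA_07 and STA_08 equations removes the quadratic terms:
290.0 x − 36.2 y = -10805.55
376.4 x + 452.4 y = -34598.62
Solving the 2×2 system: x ≈ -42.4, y ≈ -41.2 km.

(-42.4, -41.2)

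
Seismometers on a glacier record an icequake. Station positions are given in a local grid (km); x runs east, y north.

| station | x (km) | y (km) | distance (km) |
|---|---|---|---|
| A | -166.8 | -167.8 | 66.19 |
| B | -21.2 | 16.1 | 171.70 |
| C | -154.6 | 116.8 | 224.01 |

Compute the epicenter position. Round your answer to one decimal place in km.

x ≈ -141.1 km, y ≈ -106.8 km

Circle about each station: (x + 166.8)² + (y + 167.8)² = 66.19²; (x + 21.2)² + (y − 16.1)² = 171.70²; (x + 154.6)² + (y − 116.8)² = 224.01².
Subtracting pairs of circle equations eliminates x²+y² and gives linear equations (the radical axes):
291.2 x + 367.8 y = -80370.20
24.4 x + 569.2 y = -64235.04
Solving the 2×2 system: x ≈ -141.1, y ≈ -106.8 km.
Check against A (with the unrounded x, y): √((x + 166.8)²+(y + 167.8)²) = 66.19 ≈ 66.19 km. ✓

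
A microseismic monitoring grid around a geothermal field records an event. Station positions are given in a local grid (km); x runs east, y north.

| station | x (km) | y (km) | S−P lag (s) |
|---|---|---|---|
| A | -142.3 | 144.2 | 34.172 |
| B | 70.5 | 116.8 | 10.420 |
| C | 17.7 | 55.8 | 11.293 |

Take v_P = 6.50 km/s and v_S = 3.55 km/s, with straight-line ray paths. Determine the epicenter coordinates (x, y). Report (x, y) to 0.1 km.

Distance from S−P lag: d = Δt · v_P v_S / (v_P − v_S) = Δt · (6.50·3.55)/(6.50−3.55) ≈ 7.8220·Δt.
So d_A = 267.29, d_B = 81.51, d_C = 88.33 km.
Circle about each station: (x + 142.3)² + (y − 144.2)² = 267.29²; (x − 70.5)² + (y − 116.8)² = 81.51²; (x − 17.7)² + (y − 55.8)² = 88.33².
Subtracting the A equation from the B and C equations removes the quadratic terms:
425.6 x − 54.8 y = 42369.62
320.0 x − 176.8 y = 26025.76
Solving the 2×2 system: x ≈ 105.1, y ≈ 43.0 km.

x ≈ 105.1 km, y ≈ 43.0 km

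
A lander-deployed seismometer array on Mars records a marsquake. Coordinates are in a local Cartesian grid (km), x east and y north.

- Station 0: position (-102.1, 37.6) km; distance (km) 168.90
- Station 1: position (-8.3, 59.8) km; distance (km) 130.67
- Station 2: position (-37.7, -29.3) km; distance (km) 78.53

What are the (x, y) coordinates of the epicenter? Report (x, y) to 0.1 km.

Circle about each station: (x + 102.1)² + (y − 37.6)² = 168.90²; (x + 8.3)² + (y − 59.8)² = 130.67²; (x + 37.7)² + (y + 29.3)² = 78.53².
Subtracting the Station 0 equation from the Station 1 and Station 2 equations removes the quadratic terms:
187.6 x + 44.4 y = 3259.32
128.8 x − 133.8 y = 12801.86
Solving the 2×2 system: x ≈ 32.6, y ≈ -64.3 km.

32.6 km east, -64.3 km north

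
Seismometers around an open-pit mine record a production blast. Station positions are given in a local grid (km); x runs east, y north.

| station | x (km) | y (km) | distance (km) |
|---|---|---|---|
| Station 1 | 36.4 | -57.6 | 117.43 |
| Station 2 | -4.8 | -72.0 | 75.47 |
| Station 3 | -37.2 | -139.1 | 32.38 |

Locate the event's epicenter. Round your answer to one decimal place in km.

Circle about each station: (x − 36.4)² + (y + 57.6)² = 117.43²; (x + 4.8)² + (y + 72.0)² = 75.47²; (x + 37.2)² + (y + 139.1)² = 32.38².
Subtracting the Station 1 equation from the Station 2 and Station 3 equations removes the quadratic terms:
-82.4 x − 28.8 y = 8658.40
-147.2 x − 163.0 y = 28831.27
Solving the 2×2 system: x ≈ -63.2, y ≈ -119.8 km.
Check against Station 1 (with the unrounded x, y): √((x − 36.4)²+(y + 57.6)²) = 117.43 ≈ 117.43 km. ✓

(-63.2, -119.8)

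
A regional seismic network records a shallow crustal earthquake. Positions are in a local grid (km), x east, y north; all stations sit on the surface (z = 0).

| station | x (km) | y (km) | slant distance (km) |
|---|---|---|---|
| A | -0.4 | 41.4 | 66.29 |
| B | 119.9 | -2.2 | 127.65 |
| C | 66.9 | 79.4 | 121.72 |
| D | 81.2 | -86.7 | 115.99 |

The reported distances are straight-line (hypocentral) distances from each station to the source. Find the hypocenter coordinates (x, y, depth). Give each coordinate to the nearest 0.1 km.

(-2.0, -14.3, 35.9)

Each station gives a sphere (x−x_i)² + (y−y_i)² + z² = d_i² (stations at z=0).
Subtracting the A sphere from B and C: z² cancels, leaving linear equations in x and y:
240.6 x − 87.2 y = 766.57
134.6 x + 76.0 y = -1355.54
Solving: x ≈ -1.997, y ≈ -14.300 km (keep extra digits for the depth step; rounded: -2.0, -14.3).
Then from the A sphere: z² = 66.29² − (x + 0.4)² − (y − 41.4)² with x = -1.997, y = -14.300, so z ≈ 35.907 ≈ 35.9 km.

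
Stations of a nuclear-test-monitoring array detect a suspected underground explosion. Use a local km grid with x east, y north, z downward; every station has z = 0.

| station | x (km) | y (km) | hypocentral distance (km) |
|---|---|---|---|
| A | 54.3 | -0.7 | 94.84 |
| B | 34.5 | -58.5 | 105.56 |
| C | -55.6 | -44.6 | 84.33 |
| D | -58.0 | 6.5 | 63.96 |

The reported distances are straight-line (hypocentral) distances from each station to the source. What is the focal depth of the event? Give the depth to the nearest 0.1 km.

53.3 km

Each station gives a sphere (x−x_i)² + (y−y_i)² + z² = d_i² (stations at z=0).
Subtracting the A sphere from B and C: z² cancels, leaving linear equations in x and y:
-39.6 x − 115.6 y = -484.77
-219.8 x − 87.8 y = 4014.62
Solving: x ≈ -23.101, y ≈ 12.107 km (keep extra digits for the depth step; rounded: -23.1, 12.1).
Then from the A sphere: z² = 94.84² − (x − 54.3)² − (y + 0.7)² with x = -23.101, y = 12.107, so z ≈ 53.289 ≈ 53.3 km.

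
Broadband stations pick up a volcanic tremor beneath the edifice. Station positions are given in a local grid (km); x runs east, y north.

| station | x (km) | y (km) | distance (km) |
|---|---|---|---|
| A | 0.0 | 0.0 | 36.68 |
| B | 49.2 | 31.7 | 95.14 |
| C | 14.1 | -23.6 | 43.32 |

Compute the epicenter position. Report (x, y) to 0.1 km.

-29.2 km east, -22.2 km north

Circle about each station: x² + y² = 36.68²; (x − 49.2)² + (y − 31.7)² = 95.14²; (x − 14.1)² + (y + 23.6)² = 43.32².
Subtracting the A equation from the B and C equations removes the quadratic terms:
98.4 x + 63.4 y = -4280.67
28.2 x − 47.2 y = 224.57
Solving the 2×2 system: x ≈ -29.2, y ≈ -22.2 km.
Check against A (with the unrounded x, y): √(x²+y²) = 36.68 ≈ 36.68 km. ✓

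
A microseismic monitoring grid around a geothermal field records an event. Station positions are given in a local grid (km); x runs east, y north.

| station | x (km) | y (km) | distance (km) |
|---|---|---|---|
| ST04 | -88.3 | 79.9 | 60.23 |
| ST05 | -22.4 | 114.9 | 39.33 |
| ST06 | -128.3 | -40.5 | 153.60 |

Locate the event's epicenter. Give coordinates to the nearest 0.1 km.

(-28.2, 76.0)

Circle about each station: (x + 88.3)² + (y − 79.9)² = 60.23²; (x + 22.4)² + (y − 114.9)² = 39.33²; (x + 128.3)² + (y + 40.5)² = 153.60².
Subtracting the ST04 equation from the ST05 and ST06 equations removes the quadratic terms:
131.8 x + 70.0 y = 1603.67
-80.0 x − 240.8 y = -16045.07
Solving the 2×2 system: x ≈ -28.2, y ≈ 76.0 km.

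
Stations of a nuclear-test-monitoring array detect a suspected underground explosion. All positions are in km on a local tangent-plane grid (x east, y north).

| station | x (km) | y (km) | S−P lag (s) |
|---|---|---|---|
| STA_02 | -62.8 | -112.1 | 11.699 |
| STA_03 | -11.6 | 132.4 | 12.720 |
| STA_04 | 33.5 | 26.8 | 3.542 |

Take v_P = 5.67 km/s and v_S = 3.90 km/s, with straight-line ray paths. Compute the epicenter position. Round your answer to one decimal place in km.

Distance from S−P lag: d = Δt · v_P v_S / (v_P − v_S) = Δt · (5.67·3.90)/(5.67−3.90) ≈ 12.4932·Δt.
So d_STA_02 = 146.16, d_STA_03 = 158.91, d_STA_04 = 44.25 km.
Circle about each station: (x + 62.8)² + (y + 112.1)² = 146.16²; (x + 11.6)² + (y − 132.4)² = 158.91²; (x − 33.5)² + (y − 26.8)² = 44.25².
Subtracting the STA_02 equation from the STA_03 and STA_04 equations removes the quadratic terms:
102.4 x + 489.0 y = -2735.57
192.6 x + 277.8 y = 4734.92
Solving the 2×2 system: x ≈ 46.8, y ≈ -15.4 km.

(46.8, -15.4)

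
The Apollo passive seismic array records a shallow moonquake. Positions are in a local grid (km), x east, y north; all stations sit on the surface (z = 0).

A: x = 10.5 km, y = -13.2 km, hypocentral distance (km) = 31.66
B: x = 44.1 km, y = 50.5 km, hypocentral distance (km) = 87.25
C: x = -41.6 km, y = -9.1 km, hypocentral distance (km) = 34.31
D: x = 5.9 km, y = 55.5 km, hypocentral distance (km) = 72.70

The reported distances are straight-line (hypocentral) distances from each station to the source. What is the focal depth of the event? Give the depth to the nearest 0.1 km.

Each station gives a sphere (x−x_i)² + (y−y_i)² + z² = d_i² (stations at z=0).
Subtracting the A sphere from B and C: z² cancels, leaving linear equations in x and y:
67.2 x + 127.4 y = -2399.64
-104.2 x + 8.2 y = 1354.06
Solving: x ≈ -13.900, y ≈ -11.504 km (keep extra digits for the depth step; rounded: -13.9, -11.5).
Then from the A sphere: z² = 31.66² − (x − 10.5)² − (y + 13.2)² with x = -13.900, y = -11.504, so z ≈ 20.103 ≈ 20.1 km.

20.1 km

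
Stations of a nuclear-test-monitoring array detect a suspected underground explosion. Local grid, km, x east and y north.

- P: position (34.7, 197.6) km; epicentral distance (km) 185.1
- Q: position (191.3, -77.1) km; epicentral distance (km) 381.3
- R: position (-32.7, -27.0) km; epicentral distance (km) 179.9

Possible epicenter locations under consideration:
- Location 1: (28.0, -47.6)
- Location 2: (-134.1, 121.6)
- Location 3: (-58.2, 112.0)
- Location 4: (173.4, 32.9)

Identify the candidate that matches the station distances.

Location 2

For each candidate, compare |candidate − station| to the reported distance:
Location 1: residuals P 60.2, Q 215.4, R 115.8 → max 215.4 km
Location 2: residuals P 0.0, Q 0.0, R 0.0 → max 0.0 km
Location 3: residuals P 58.8, Q 68.2, R 38.6 → max 68.2 km
Location 4: residuals P 30.2, Q 269.9, R 34.7 → max 269.9 km
Only Location 2 has all residuals ≈ 0.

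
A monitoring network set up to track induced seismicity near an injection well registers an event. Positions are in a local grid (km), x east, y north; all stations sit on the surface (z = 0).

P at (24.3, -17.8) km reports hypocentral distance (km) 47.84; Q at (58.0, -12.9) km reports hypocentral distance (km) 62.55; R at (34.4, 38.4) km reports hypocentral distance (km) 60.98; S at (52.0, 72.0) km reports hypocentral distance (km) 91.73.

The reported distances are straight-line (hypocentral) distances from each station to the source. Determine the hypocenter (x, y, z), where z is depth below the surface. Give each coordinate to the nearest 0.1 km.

x ≈ 14.8 km, y ≈ 0.2 km, depth ≈ 43.3 km

Each station gives a sphere (x−x_i)² + (y−y_i)² + z² = d_i² (stations at z=0).
Subtracting the P sphere from Q and R: z² cancels, leaving linear equations in x and y:
67.4 x + 9.8 y = 999.24
20.2 x + 112.4 y = 320.70
Solving: x ≈ 14.797, y ≈ 0.194 km (keep extra digits for the depth step; rounded: 14.8, 0.2).
Then from the P sphere: z² = 47.84² − (x − 24.3)² − (y + 17.8)² with x = 14.797, y = 0.194, so z ≈ 43.296 ≈ 43.3 km.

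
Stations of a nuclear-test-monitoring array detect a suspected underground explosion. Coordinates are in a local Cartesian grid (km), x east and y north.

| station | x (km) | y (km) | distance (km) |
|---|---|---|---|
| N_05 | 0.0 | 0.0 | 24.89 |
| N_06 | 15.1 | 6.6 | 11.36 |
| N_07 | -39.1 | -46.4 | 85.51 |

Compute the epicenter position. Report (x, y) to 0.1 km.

Circle about each station: x² + y² = 24.89²; (x − 15.1)² + (y − 6.6)² = 11.36²; (x + 39.1)² + (y + 46.4)² = 85.51².
Subtracting the N_05 equation from the N_06 and N_07 equations removes the quadratic terms:
30.2 x + 13.2 y = 762.03
-78.2 x − 92.8 y = -3010.68
Solving the 2×2 system: x ≈ 17.5, y ≈ 17.7 km.

(17.5, 17.7)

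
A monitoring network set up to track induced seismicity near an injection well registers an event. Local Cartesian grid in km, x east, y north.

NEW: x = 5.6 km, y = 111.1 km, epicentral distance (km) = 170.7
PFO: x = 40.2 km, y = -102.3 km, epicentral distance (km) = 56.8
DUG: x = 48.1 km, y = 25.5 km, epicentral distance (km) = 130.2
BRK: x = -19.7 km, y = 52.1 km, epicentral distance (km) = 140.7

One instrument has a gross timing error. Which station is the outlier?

Solve using three stations at a time. Using PFO, DUG, BRK (subtract circle equations pairwise → linear system) gives (x, y) ≈ (-14.8, -88.5).
Distances from that point to each station vs reported:
  NEW: calculated 200.6 vs reported 170.7 → residual 29.9 km
  PFO: calculated 56.7 vs reported 56.8 → residual 0.1 km
  DUG: calculated 130.1 vs reported 130.2 → residual 0.1 km
  BRK: calculated 140.6 vs reported 140.7 → residual 0.1 km
PFO, DUG, BRK are mutually consistent (residuals ≈ 0); NEW is off by 29.9 km.

NEW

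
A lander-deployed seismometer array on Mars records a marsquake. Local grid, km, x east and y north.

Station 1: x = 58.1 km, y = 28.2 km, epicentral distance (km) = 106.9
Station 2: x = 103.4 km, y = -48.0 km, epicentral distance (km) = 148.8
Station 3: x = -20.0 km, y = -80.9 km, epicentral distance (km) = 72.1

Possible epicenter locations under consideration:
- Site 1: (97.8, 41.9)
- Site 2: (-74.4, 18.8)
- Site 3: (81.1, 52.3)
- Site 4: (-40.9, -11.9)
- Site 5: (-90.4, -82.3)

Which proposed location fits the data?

Site 4

For each candidate, compare |candidate − station| to the reported distance:
Site 1: residuals Station 1 64.9, Station 2 58.7, Station 3 98.1 → max 98.1 km
Site 2: residuals Station 1 25.9, Station 2 41.1, Station 3 41.5 → max 41.5 km
Site 3: residuals Station 1 73.6, Station 2 46.1, Station 3 95.1 → max 95.1 km
Site 4: residuals Station 1 0.1, Station 2 0.1, Station 3 0.0 → max 0.1 km
Site 5: residuals Station 1 78.2, Station 2 48.0, Station 3 1.7 → max 78.2 km
Only Site 4 has all residuals ≈ 0.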